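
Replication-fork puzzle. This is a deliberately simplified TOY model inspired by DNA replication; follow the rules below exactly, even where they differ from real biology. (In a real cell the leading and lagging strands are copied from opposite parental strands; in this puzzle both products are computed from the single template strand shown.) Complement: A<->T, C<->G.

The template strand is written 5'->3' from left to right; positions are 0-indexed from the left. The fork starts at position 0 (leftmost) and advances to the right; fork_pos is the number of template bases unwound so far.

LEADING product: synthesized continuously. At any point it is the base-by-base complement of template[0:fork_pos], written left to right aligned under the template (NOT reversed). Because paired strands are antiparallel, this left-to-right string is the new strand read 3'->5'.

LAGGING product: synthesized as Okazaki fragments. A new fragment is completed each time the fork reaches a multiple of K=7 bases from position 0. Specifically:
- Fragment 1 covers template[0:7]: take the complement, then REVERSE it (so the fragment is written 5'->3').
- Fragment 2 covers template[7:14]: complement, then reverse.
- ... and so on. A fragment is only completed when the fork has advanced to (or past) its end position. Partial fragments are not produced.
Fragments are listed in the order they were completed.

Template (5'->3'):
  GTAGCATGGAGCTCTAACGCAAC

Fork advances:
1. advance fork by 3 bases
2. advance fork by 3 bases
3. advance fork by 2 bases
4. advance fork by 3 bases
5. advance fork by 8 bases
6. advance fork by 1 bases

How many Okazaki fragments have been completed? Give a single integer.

Answer: 2

Derivation:
Step 1: advance 3 -> fork_pos = 0 + 3 = 3. Next multiple of 7 is 7 (not reached); still 0 fragment(s).
Step 2: advance 3 -> fork_pos = 3 + 3 = 6. Next multiple of 7 is 7 (not reached); still 0 fragment(s).
Step 3: advance 2 -> fork_pos = 6 + 2 = 8. Reached multiple(s) of 7: 7 -> fragment 1 completed (1 total).
Step 4: advance 3 -> fork_pos = 8 + 3 = 11. Next multiple of 7 is 14 (not reached); still 1 fragment(s).
Step 5: advance 8 -> fork_pos = 11 + 8 = 19. Reached multiple(s) of 7: 14 -> fragment 2 completed (2 total).
Step 6: advance 1 -> fork_pos = 19 + 1 = 20. Next multiple of 7 is 21 (not reached); still 2 fragment(s).
Check: final fork_pos = 20; the multiples of 7 that are <= 20 are 7..14 -> 20 // 7 = 2 completed fragment(s).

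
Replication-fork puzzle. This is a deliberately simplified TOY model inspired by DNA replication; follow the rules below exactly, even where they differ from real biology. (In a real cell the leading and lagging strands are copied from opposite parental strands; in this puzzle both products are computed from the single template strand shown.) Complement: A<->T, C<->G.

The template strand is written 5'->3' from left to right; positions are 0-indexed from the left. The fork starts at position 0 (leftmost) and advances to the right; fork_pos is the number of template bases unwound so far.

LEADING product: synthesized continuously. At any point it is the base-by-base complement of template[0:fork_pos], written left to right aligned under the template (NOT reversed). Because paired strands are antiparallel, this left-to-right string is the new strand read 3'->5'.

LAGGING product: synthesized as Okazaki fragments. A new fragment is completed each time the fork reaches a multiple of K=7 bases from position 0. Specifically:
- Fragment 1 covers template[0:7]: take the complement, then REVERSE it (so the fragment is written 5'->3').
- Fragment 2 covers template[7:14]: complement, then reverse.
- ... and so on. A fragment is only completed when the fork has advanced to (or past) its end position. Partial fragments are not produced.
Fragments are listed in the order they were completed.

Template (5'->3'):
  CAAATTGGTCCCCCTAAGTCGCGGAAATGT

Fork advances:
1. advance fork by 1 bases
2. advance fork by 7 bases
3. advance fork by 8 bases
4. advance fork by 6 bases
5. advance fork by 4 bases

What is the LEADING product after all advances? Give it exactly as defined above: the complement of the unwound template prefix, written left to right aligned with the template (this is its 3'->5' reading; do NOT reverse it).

Answer: GTTTAACCAGGGGGATTCAGCGCCTT

Derivation:
Step 1: advance 1 -> fork_pos = 0 + 1 = 1.
Step 2: advance 7 -> fork_pos = 1 + 7 = 8.
Step 3: advance 8 -> fork_pos = 8 + 8 = 16.
Step 4: advance 6 -> fork_pos = 16 + 6 = 22.
Step 5: advance 4 -> fork_pos = 22 + 4 = 26.
Unwound prefix: template[0:26] = CAAATTGGTCCCCCTAAGTCGCGGAA
Complement it base by base (A<->T, C<->G), keeping left-to-right order:
  [0:5] CAAAT -> GTTTA
  [5:10] TGGTC -> ACCAG
  [10:15] CCCCT -> GGGGA
  [15:20] AAGTC -> TTCAG
  [20:25] GCGGA -> CGCCT
  [25:26] A -> T
Concatenate: GTTTAACCAGGGGGATTCAGCGCCTT (length 26; written aligned with the template, i.e. 3'->5').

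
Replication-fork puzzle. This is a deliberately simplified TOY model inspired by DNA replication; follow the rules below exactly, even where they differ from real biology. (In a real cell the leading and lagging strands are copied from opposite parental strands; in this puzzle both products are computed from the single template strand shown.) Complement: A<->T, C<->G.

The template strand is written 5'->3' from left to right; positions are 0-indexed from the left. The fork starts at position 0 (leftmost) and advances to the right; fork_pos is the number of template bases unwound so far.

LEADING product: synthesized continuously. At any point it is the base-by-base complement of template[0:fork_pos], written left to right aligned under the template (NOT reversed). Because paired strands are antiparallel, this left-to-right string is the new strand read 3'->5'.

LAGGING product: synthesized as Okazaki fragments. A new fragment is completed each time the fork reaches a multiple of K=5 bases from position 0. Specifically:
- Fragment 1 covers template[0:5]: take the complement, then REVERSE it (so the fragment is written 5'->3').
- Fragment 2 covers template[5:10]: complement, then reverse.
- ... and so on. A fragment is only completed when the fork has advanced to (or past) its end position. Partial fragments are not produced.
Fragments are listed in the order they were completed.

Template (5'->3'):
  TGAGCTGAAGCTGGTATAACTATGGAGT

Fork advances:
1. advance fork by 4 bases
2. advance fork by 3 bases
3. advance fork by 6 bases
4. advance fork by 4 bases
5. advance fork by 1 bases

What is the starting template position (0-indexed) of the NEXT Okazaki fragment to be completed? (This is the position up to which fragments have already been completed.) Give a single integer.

Step 1: advance 4 -> fork_pos = 0 + 4 = 4. Next multiple of 5 is 5 (not reached); still 0 fragment(s).
Step 2: advance 3 -> fork_pos = 4 + 3 = 7. Reached multiple(s) of 5: 5 -> fragment 1 completed (1 total).
Step 3: advance 6 -> fork_pos = 7 + 6 = 13. Reached multiple(s) of 5: 10 -> fragment 2 completed (2 total).
Step 4: advance 4 -> fork_pos = 13 + 4 = 17. Reached multiple(s) of 5: 15 -> fragment 3 completed (3 total).
Step 5: advance 1 -> fork_pos = 17 + 1 = 18. Next multiple of 5 is 20 (not reached); still 3 fragment(s).
3 fragment(s) completed, covering template[0:15] (3 x 5 = 15). The next fragment, fragment 4, covers template[15:20], so it starts at position 15.

Answer: 15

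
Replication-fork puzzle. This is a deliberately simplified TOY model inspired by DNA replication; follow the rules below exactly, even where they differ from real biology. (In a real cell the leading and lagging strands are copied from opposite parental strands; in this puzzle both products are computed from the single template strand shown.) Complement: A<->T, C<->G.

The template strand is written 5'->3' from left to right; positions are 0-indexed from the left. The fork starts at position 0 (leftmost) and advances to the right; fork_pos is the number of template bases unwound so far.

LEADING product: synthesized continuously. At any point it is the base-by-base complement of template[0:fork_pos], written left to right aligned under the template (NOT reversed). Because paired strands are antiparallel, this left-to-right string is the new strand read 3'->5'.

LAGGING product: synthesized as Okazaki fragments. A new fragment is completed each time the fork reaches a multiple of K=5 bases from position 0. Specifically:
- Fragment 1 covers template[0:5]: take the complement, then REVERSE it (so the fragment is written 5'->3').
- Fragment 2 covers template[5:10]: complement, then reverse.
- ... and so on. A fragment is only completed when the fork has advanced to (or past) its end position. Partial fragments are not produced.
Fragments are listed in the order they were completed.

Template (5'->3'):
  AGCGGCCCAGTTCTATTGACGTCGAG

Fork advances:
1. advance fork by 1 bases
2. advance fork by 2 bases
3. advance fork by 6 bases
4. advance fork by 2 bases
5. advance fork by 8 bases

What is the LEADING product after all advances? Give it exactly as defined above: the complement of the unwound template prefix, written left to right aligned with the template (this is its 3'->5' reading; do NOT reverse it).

Step 1: advance 1 -> fork_pos = 0 + 1 = 1.
Step 2: advance 2 -> fork_pos = 1 + 2 = 3.
Step 3: advance 6 -> fork_pos = 3 + 6 = 9.
Step 4: advance 2 -> fork_pos = 9 + 2 = 11.
Step 5: advance 8 -> fork_pos = 11 + 8 = 19.
Unwound prefix: template[0:19] = AGCGGCCCAGTTCTATTGA
Complement it base by base (A<->T, C<->G), keeping left-to-right order:
  [0:5] AGCGG -> TCGCC
  [5:10] CCCAG -> GGGTC
  [10:15] TTCTA -> AAGAT
  [15:19] TTGA -> AACT
Concatenate: TCGCCGGGTCAAGATAACT (length 19; written aligned with the template, i.e. 3'->5').

Answer: TCGCCGGGTCAAGATAACT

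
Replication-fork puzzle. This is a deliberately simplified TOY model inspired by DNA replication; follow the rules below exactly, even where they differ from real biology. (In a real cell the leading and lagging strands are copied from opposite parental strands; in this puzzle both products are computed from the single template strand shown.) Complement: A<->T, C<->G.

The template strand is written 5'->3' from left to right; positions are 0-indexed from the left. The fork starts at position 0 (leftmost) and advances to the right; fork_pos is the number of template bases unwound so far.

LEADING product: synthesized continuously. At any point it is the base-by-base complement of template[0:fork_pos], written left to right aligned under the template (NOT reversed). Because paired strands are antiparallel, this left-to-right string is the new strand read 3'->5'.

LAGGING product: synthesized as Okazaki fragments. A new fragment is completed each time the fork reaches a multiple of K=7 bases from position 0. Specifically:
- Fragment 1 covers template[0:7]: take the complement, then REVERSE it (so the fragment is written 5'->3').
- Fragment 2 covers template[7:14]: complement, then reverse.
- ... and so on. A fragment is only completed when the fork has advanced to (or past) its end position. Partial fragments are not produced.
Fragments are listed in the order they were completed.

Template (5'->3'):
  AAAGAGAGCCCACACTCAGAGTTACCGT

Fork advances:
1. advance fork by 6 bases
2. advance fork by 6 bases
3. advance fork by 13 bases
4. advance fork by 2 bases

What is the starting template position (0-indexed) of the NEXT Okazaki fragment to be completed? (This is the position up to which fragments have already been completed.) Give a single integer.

Answer: 21

Derivation:
Step 1: advance 6 -> fork_pos = 0 + 6 = 6. Next multiple of 7 is 7 (not reached); still 0 fragment(s).
Step 2: advance 6 -> fork_pos = 6 + 6 = 12. Reached multiple(s) of 7: 7 -> fragment 1 completed (1 total).
Step 3: advance 13 -> fork_pos = 12 + 13 = 25. Reached multiple(s) of 7: 14, 21 -> fragments 2-3 completed (3 total).
Step 4: advance 2 -> fork_pos = 25 + 2 = 27. Next multiple of 7 is 28 (not reached); still 3 fragment(s).
3 fragment(s) completed, covering template[0:21] (3 x 7 = 21). The next fragment, fragment 4, covers template[21:28], so it starts at position 21.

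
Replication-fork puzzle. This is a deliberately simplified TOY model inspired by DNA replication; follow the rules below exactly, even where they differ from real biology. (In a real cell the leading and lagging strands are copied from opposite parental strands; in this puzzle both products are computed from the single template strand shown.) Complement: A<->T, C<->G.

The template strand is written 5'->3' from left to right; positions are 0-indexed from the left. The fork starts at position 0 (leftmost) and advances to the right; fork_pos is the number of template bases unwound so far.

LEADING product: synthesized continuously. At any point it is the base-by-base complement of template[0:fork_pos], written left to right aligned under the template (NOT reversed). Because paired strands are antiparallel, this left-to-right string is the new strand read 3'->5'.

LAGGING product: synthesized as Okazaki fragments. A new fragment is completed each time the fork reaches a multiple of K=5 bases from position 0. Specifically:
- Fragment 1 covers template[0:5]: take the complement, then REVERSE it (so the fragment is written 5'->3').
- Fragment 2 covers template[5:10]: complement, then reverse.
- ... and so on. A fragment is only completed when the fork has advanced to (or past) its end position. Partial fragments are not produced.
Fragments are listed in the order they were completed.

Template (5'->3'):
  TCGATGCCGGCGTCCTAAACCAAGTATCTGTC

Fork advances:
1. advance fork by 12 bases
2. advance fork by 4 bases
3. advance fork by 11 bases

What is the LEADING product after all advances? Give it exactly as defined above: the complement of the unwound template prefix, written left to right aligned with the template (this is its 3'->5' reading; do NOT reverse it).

Answer: AGCTACGGCCGCAGGATTTGGTTCATA

Derivation:
Step 1: advance 12 -> fork_pos = 0 + 12 = 12.
Step 2: advance 4 -> fork_pos = 12 + 4 = 16.
Step 3: advance 11 -> fork_pos = 16 + 11 = 27.
Unwound prefix: template[0:27] = TCGATGCCGGCGTCCTAAACCAAGTAT
Complement it base by base (A<->T, C<->G), keeping left-to-right order:
  [0:5] TCGAT -> AGCTA
  [5:10] GCCGG -> CGGCC
  [10:15] CGTCC -> GCAGG
  [15:20] TAAAC -> ATTTG
  [20:25] CAAGT -> GTTCA
  [25:27] AT -> TA
Concatenate: AGCTACGGCCGCAGGATTTGGTTCATA (length 27; written aligned with the template, i.e. 3'->5').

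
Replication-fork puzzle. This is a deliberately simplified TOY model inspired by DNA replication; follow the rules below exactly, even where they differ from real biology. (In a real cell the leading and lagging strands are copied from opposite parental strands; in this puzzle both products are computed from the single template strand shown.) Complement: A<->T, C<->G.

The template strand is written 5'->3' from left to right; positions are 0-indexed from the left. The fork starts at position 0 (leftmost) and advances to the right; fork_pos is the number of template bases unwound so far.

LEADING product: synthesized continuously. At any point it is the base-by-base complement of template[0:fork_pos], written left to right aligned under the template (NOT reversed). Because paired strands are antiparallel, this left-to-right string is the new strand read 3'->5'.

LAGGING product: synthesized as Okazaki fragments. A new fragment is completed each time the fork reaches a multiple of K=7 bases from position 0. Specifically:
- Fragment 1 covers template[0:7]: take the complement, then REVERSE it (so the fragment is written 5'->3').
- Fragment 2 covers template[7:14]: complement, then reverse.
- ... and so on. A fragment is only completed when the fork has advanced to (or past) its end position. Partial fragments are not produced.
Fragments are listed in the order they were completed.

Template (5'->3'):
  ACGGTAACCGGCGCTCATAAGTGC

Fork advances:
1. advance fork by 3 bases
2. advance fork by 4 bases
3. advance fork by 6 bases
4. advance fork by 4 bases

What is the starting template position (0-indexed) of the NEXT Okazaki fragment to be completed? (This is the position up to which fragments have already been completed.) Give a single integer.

Answer: 14

Derivation:
Step 1: advance 3 -> fork_pos = 0 + 3 = 3. Next multiple of 7 is 7 (not reached); still 0 fragment(s).
Step 2: advance 4 -> fork_pos = 3 + 4 = 7. Reached multiple(s) of 7: 7 -> fragment 1 completed (1 total).
Step 3: advance 6 -> fork_pos = 7 + 6 = 13. Next multiple of 7 is 14 (not reached); still 1 fragment(s).
Step 4: advance 4 -> fork_pos = 13 + 4 = 17. Reached multiple(s) of 7: 14 -> fragment 2 completed (2 total).
2 fragment(s) completed, covering template[0:14] (2 x 7 = 14). The next fragment, fragment 3, covers template[14:21], so it starts at position 14.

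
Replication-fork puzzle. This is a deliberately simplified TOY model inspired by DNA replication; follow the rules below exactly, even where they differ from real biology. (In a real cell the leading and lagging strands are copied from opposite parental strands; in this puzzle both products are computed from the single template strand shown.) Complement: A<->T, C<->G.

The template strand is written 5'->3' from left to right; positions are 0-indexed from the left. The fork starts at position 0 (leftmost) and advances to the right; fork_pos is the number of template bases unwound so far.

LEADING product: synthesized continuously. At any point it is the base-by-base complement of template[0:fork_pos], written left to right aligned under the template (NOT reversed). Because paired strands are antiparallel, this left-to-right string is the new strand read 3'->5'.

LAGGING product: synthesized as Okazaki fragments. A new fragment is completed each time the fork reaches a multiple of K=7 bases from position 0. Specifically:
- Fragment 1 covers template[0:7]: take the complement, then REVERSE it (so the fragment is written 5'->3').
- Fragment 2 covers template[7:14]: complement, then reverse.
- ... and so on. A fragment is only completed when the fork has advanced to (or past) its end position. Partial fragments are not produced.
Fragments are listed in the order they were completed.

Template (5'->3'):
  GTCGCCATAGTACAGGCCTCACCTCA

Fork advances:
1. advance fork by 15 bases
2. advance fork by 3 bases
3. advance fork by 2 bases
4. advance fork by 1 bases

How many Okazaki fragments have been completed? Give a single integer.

Step 1: advance 15 -> fork_pos = 0 + 15 = 15. Reached multiple(s) of 7: 7, 14 -> fragments 1-2 completed (2 total).
Step 2: advance 3 -> fork_pos = 15 + 3 = 18. Next multiple of 7 is 21 (not reached); still 2 fragment(s).
Step 3: advance 2 -> fork_pos = 18 + 2 = 20. Next multiple of 7 is 21 (not reached); still 2 fragment(s).
Step 4: advance 1 -> fork_pos = 20 + 1 = 21. Reached multiple(s) of 7: 21 -> fragment 3 completed (3 total).
Check: final fork_pos = 21; the multiples of 7 that are <= 21 are 7..21 -> 21 // 7 = 3 completed fragment(s).

Answer: 3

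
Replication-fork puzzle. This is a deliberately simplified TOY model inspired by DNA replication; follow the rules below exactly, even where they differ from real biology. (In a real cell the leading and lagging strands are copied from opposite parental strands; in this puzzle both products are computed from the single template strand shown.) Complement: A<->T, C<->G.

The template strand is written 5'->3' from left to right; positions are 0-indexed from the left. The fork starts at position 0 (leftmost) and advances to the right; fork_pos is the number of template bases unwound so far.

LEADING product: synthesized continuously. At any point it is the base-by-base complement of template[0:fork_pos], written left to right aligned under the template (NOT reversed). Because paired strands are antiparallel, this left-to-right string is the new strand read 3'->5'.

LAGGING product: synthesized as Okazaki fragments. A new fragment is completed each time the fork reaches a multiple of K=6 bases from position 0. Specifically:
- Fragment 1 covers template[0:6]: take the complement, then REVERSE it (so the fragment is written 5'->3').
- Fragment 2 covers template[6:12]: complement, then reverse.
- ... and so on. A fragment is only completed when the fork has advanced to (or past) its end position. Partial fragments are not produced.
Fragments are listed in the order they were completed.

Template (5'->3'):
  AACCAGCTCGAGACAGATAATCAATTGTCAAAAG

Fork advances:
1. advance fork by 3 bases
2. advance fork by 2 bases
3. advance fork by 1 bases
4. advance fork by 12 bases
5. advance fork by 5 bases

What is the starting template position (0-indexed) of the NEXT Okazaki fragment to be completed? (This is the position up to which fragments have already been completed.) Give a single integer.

Answer: 18

Derivation:
Step 1: advance 3 -> fork_pos = 0 + 3 = 3. Next multiple of 6 is 6 (not reached); still 0 fragment(s).
Step 2: advance 2 -> fork_pos = 3 + 2 = 5. Next multiple of 6 is 6 (not reached); still 0 fragment(s).
Step 3: advance 1 -> fork_pos = 5 + 1 = 6. Reached multiple(s) of 6: 6 -> fragment 1 completed (1 total).
Step 4: advance 12 -> fork_pos = 6 + 12 = 18. Reached multiple(s) of 6: 12, 18 -> fragments 2-3 completed (3 total).
Step 5: advance 5 -> fork_pos = 18 + 5 = 23. Next multiple of 6 is 24 (not reached); still 3 fragment(s).
3 fragment(s) completed, covering template[0:18] (3 x 6 = 18). The next fragment, fragment 4, covers template[18:24], so it starts at position 18.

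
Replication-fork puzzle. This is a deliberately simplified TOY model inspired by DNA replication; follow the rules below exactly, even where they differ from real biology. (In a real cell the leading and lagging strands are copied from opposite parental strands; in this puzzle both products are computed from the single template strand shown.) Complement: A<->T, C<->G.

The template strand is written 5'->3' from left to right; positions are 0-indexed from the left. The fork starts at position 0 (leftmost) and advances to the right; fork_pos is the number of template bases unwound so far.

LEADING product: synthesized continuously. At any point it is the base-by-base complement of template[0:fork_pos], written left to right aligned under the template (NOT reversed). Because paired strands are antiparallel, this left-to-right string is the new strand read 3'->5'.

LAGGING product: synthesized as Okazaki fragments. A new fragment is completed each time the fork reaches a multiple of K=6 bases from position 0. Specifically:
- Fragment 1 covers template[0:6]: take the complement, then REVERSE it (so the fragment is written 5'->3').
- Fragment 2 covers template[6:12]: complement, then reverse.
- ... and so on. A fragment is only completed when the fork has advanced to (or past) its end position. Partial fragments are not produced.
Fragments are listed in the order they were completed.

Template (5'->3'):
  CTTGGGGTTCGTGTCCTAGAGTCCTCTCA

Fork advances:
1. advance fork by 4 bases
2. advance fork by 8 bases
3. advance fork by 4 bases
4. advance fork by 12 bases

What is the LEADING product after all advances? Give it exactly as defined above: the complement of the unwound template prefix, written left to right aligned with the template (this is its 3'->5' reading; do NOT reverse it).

Step 1: advance 4 -> fork_pos = 0 + 4 = 4.
Step 2: advance 8 -> fork_pos = 4 + 8 = 12.
Step 3: advance 4 -> fork_pos = 12 + 4 = 16.
Step 4: advance 12 -> fork_pos = 16 + 12 = 28.
Unwound prefix: template[0:28] = CTTGGGGTTCGTGTCCTAGAGTCCTCTC
Complement it base by base (A<->T, C<->G), keeping left-to-right order:
  [0:5] CTTGG -> GAACC
  [5:10] GGTTC -> CCAAG
  [10:15] GTGTC -> CACAG
  [15:20] CTAGA -> GATCT
  [20:25] GTCCT -> CAGGA
  [25:28] CTC -> GAG
Concatenate: GAACCCCAAGCACAGGATCTCAGGAGAG (length 28; written aligned with the template, i.e. 3'->5').

Answer: GAACCCCAAGCACAGGATCTCAGGAGAG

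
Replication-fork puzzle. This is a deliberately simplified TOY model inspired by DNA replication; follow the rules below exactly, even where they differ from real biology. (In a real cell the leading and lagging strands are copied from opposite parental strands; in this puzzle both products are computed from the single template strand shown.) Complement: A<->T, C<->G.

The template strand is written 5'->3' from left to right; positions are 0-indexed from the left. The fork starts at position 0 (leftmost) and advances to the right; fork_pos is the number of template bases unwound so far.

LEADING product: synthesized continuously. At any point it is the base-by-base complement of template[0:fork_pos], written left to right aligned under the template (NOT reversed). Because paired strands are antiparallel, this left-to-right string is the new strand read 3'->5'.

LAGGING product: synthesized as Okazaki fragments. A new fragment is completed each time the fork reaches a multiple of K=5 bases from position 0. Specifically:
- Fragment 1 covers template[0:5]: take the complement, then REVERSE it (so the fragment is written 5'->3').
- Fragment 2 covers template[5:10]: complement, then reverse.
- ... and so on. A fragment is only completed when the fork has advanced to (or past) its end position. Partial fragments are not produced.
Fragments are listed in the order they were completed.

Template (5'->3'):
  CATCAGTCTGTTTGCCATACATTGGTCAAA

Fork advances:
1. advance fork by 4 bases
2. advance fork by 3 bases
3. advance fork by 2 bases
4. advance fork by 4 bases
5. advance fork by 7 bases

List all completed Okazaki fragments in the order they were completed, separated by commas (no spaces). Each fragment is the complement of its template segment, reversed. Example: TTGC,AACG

Answer: TGATG,CAGAC,GCAAA,GTATG

Derivation:
Step 1: advance 4 -> fork_pos = 0 + 4 = 4. Next multiple of 5 is 5 (not reached); still 0 fragment(s).
Step 2: advance 3 -> fork_pos = 4 + 3 = 7. Reached multiple(s) of 5: 5 -> fragment 1 completed (1 total).
Step 3: advance 2 -> fork_pos = 7 + 2 = 9. Next multiple of 5 is 10 (not reached); still 1 fragment(s).
Step 4: advance 4 -> fork_pos = 9 + 4 = 13. Reached multiple(s) of 5: 10 -> fragment 2 completed (2 total).
Step 5: advance 7 -> fork_pos = 13 + 7 = 20. Reached multiple(s) of 5: 15, 20 -> fragments 3-4 completed (4 total).
Final fork_pos = 20, so 4 fragment(s) are complete. Build each: template segment -> complement -> reverse.
Fragment 1: template[0:5] = CATCA -> complement GTAGT -> reversed TGATG
Fragment 2: template[5:10] = GTCTG -> complement CAGAC -> reversed CAGAC
Fragment 3: template[10:15] = TTTGC -> complement AAACG -> reversed GCAAA
Fragment 4: template[15:20] = CATAC -> complement GTATG -> reversed GTATG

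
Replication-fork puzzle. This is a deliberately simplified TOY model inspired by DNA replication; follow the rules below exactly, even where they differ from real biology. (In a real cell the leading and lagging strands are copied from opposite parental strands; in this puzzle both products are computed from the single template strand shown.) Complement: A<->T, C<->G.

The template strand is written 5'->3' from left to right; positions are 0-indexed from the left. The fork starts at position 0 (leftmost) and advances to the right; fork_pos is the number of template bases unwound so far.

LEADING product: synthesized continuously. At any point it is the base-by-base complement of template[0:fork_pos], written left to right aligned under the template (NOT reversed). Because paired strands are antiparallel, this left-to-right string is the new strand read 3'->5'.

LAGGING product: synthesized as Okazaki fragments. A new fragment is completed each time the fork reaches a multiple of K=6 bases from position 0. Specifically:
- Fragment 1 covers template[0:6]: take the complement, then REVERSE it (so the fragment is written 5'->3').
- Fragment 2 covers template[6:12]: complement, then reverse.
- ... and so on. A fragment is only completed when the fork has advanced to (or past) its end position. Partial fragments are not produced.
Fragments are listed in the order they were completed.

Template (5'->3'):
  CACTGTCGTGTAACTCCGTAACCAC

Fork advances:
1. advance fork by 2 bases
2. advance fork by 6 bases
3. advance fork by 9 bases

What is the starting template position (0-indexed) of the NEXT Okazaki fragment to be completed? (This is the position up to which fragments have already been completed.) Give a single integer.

Step 1: advance 2 -> fork_pos = 0 + 2 = 2. Next multiple of 6 is 6 (not reached); still 0 fragment(s).
Step 2: advance 6 -> fork_pos = 2 + 6 = 8. Reached multiple(s) of 6: 6 -> fragment 1 completed (1 total).
Step 3: advance 9 -> fork_pos = 8 + 9 = 17. Reached multiple(s) of 6: 12 -> fragment 2 completed (2 total).
2 fragment(s) completed, covering template[0:12] (2 x 6 = 12). The next fragment, fragment 3, covers template[12:18], so it starts at position 12.

Answer: 12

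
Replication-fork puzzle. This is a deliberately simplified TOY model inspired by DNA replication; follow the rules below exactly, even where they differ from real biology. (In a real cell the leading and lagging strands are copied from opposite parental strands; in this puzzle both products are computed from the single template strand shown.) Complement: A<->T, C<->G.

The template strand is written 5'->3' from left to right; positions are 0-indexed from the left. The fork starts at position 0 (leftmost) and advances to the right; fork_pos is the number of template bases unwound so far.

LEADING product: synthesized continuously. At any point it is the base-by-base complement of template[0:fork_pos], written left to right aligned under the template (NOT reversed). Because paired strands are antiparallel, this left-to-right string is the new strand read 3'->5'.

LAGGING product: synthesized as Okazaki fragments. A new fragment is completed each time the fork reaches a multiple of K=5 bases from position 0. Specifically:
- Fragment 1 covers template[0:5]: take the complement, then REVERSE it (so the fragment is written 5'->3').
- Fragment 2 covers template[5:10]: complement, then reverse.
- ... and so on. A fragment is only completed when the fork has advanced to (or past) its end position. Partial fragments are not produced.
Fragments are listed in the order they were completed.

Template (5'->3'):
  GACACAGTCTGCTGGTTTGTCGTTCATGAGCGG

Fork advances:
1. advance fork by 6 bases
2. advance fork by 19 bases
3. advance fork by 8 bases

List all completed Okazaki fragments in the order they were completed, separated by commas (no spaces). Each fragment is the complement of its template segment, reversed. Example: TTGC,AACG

Step 1: advance 6 -> fork_pos = 0 + 6 = 6. Reached multiple(s) of 5: 5 -> fragment 1 completed (1 total).
Step 2: advance 19 -> fork_pos = 6 + 19 = 25. Reached multiple(s) of 5: 10, 15, 20, 25 -> fragments 2-5 completed (5 total).
Step 3: advance 8 -> fork_pos = 25 + 8 = 33. Reached multiple(s) of 5: 30 -> fragment 6 completed (6 total).
Final fork_pos = 33, so 6 fragment(s) are complete. Build each: template segment -> complement -> reverse.
Fragment 1: template[0:5] = GACAC -> complement CTGTG -> reversed GTGTC
Fragment 2: template[5:10] = AGTCT -> complement TCAGA -> reversed AGACT
Fragment 3: template[10:15] = GCTGG -> complement CGACC -> reversed CCAGC
Fragment 4: template[15:20] = TTTGT -> complement AAACA -> reversed ACAAA
Fragment 5: template[20:25] = CGTTC -> complement GCAAG -> reversed GAACG
Fragment 6: template[25:30] = ATGAG -> complement TACTC -> reversed CTCAT

Answer: GTGTC,AGACT,CCAGC,ACAAA,GAACG,CTCAT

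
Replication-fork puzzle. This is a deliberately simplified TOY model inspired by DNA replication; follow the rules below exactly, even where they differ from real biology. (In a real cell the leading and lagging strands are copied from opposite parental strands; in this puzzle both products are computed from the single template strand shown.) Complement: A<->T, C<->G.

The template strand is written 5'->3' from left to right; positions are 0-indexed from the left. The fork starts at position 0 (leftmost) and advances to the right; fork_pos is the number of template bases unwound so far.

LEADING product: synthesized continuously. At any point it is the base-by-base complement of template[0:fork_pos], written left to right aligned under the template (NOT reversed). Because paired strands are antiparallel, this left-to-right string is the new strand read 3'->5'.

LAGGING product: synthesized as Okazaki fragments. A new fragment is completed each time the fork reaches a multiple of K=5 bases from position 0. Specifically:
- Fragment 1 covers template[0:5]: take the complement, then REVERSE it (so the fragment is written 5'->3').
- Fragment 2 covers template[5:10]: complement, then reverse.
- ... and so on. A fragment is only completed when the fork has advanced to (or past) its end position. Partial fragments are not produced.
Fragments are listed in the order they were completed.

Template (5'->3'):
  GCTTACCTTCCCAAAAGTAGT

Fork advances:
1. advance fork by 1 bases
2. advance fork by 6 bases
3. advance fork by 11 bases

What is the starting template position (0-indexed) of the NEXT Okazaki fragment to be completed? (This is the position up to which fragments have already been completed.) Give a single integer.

Step 1: advance 1 -> fork_pos = 0 + 1 = 1. Next multiple of 5 is 5 (not reached); still 0 fragment(s).
Step 2: advance 6 -> fork_pos = 1 + 6 = 7. Reached multiple(s) of 5: 5 -> fragment 1 completed (1 total).
Step 3: advance 11 -> fork_pos = 7 + 11 = 18. Reached multiple(s) of 5: 10, 15 -> fragments 2-3 completed (3 total).
3 fragment(s) completed, covering template[0:15] (3 x 5 = 15). The next fragment, fragment 4, covers template[15:20], so it starts at position 15.

Answer: 15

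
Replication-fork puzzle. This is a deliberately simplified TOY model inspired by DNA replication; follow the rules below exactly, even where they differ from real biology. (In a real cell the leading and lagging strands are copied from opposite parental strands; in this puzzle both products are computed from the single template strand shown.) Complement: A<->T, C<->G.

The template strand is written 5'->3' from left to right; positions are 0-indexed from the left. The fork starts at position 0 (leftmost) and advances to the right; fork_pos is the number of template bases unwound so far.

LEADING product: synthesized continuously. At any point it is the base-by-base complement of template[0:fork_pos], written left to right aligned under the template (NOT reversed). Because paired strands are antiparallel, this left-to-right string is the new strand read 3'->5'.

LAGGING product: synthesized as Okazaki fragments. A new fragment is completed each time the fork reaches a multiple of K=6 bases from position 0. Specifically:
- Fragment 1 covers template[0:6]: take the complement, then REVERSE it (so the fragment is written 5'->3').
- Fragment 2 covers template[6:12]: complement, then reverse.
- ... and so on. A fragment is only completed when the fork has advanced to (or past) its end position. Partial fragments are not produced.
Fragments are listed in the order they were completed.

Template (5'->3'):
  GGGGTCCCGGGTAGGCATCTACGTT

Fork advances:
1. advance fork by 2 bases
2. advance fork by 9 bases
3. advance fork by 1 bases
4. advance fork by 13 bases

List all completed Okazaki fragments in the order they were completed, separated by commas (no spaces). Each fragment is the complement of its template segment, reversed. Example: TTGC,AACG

Step 1: advance 2 -> fork_pos = 0 + 2 = 2. Next multiple of 6 is 6 (not reached); still 0 fragment(s).
Step 2: advance 9 -> fork_pos = 2 + 9 = 11. Reached multiple(s) of 6: 6 -> fragment 1 completed (1 total).
Step 3: advance 1 -> fork_pos = 11 + 1 = 12. Reached multiple(s) of 6: 12 -> fragment 2 completed (2 total).
Step 4: advance 13 -> fork_pos = 12 + 13 = 25. Reached multiple(s) of 6: 18, 24 -> fragments 3-4 completed (4 total).
Final fork_pos = 25, so 4 fragment(s) are complete. Build each: template segment -> complement -> reverse.
Fragment 1: template[0:6] = GGGGTC -> complement CCCCAG -> reversed GACCCC
Fragment 2: template[6:12] = CCGGGT -> complement GGCCCA -> reversed ACCCGG
Fragment 3: template[12:18] = AGGCAT -> complement TCCGTA -> reversed ATGCCT
Fragment 4: template[18:24] = CTACGT -> complement GATGCA -> reversed ACGTAG

Answer: GACCCC,ACCCGG,ATGCCT,ACGTAG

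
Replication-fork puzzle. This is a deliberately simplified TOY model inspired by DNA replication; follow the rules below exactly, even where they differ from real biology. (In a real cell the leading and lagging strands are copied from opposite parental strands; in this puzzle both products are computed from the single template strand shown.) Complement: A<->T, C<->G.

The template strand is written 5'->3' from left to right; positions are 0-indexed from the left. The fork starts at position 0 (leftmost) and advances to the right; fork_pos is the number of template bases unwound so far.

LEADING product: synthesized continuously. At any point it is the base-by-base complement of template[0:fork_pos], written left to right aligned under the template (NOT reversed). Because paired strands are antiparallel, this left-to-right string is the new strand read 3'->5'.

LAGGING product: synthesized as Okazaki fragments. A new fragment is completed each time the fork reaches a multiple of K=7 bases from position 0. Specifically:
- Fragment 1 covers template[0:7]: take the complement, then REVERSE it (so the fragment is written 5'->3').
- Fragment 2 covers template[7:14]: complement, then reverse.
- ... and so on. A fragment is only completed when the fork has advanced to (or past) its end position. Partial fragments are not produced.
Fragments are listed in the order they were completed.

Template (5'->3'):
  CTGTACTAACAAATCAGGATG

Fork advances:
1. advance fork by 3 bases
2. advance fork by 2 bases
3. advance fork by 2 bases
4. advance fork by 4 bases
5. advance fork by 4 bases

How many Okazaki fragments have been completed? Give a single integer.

Answer: 2

Derivation:
Step 1: advance 3 -> fork_pos = 0 + 3 = 3. Next multiple of 7 is 7 (not reached); still 0 fragment(s).
Step 2: advance 2 -> fork_pos = 3 + 2 = 5. Next multiple of 7 is 7 (not reached); still 0 fragment(s).
Step 3: advance 2 -> fork_pos = 5 + 2 = 7. Reached multiple(s) of 7: 7 -> fragment 1 completed (1 total).
Step 4: advance 4 -> fork_pos = 7 + 4 = 11. Next multiple of 7 is 14 (not reached); still 1 fragment(s).
Step 5: advance 4 -> fork_pos = 11 + 4 = 15. Reached multiple(s) of 7: 14 -> fragment 2 completed (2 total).
Check: final fork_pos = 15; the multiples of 7 that are <= 15 are 7..14 -> 15 // 7 = 2 completed fragment(s).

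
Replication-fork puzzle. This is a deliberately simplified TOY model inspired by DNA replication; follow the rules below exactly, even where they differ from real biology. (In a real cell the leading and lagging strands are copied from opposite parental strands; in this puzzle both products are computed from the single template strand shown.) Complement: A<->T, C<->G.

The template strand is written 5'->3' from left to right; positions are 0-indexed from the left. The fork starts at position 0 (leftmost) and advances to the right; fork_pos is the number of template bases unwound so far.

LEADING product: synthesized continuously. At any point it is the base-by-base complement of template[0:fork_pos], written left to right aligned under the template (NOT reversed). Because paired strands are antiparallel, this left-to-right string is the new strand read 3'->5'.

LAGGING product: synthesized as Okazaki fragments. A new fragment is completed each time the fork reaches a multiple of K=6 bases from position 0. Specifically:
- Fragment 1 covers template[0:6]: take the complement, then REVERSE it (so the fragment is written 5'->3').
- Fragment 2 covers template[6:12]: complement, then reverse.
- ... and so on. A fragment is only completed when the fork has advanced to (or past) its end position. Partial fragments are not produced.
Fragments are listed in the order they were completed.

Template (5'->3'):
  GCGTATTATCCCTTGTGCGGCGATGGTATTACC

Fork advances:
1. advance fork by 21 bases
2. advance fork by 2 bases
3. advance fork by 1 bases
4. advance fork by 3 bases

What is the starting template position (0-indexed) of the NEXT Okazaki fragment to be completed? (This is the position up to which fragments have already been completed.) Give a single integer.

Step 1: advance 21 -> fork_pos = 0 + 21 = 21. Reached multiple(s) of 6: 6, 12, 18 -> fragments 1-3 completed (3 total).
Step 2: advance 2 -> fork_pos = 21 + 2 = 23. Next multiple of 6 is 24 (not reached); still 3 fragment(s).
Step 3: advance 1 -> fork_pos = 23 + 1 = 24. Reached multiple(s) of 6: 24 -> fragment 4 completed (4 total).
Step 4: advance 3 -> fork_pos = 24 + 3 = 27. Next multiple of 6 is 30 (not reached); still 4 fragment(s).
4 fragment(s) completed, covering template[0:24] (4 x 6 = 24). The next fragment, fragment 5, covers template[24:30], so it starts at position 24.

Answer: 24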